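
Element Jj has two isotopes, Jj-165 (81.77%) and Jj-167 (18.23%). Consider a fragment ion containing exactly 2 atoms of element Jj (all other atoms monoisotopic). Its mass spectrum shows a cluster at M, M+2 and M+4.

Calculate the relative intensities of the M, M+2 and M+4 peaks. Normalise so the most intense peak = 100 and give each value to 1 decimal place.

The 2 Jj atoms are independent, so intensities follow the terms of (0.8177 + 0.1823)^2.
P(M) = 0.8177^2 = 0.668633
P(M+2) = 2 × 0.8177^1 × 0.1823^1 = 0.298133
P(M+4) = 0.1823^2 = 0.033233
The M peak is largest (0.668633); scaling to 100 gives 100.0 : 44.6 : 5.0.

100.0 : 44.6 : 5.0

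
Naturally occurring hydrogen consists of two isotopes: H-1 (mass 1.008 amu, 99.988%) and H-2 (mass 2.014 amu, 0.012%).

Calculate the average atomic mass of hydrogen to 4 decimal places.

1.0081 amu

The abundance-weighted mean is 0.99988 × 1.008 + 0.00012 × 2.014
= 1.00788 + 0.00024 = 1.00812 amu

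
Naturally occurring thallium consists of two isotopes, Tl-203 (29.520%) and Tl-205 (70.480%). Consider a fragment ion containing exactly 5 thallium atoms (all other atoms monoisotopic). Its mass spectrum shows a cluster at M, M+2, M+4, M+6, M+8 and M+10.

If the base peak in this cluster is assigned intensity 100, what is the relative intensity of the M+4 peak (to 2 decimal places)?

35.09

Term probabilities: M 0.0022, M+2 0.0268, M+4 0.1278, M+6 0.3051, M+8 0.3642, M+10 0.1739. Base peak = M+8.
P(M+8) = C(5,4) × 0.29520^1 × 0.70480^4 = 5 × 0.2952 × 0.24675365 = 0.364208 (base)
P(M+4) = C(5,2) × 0.29520^3 × 0.70480^2 = 10 × 0.02572463 × 0.49674304 = 0.127785
Relative intensity = 0.127785 / 0.364208 × 100 = 35.09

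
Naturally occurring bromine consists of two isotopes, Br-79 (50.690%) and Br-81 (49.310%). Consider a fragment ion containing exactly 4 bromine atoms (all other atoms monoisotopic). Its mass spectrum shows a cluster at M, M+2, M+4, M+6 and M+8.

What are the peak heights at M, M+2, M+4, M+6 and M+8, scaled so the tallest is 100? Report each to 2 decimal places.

Each Br atom is independently Br-79 (p = 0.50690) or Br-81 (q = 0.49310); the cluster is the binomial expansion (p + q)^4.
P(M) = 0.50690^4 = 0.066022
P(M+2) = 4 × 0.50690^3 × 0.49310^1 = 0.256899
P(M+4) = 6 × 0.50690^2 × 0.49310^2 = 0.374857
P(M+6) = 4 × 0.50690^1 × 0.49310^3 = 0.243101
P(M+8) = 0.49310^4 = 0.059121
The M+4 peak is largest (0.374857); scaling to 100 gives 17.61 : 68.53 : 100.00 : 64.85 : 15.77.

17.61 : 68.53 : 100.00 : 64.85 : 15.77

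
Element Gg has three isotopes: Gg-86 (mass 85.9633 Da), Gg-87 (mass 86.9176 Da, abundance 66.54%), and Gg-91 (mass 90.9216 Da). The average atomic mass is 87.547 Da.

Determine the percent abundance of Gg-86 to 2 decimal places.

14.33%

The remaining 33.46% is split between Gg-86 (fraction x) and Gg-91 (fraction 0.3346 − x).
Substituting: 85.9633x + 90.9216(0.3346 − x) = 29.71202896
(85.9633 − 90.9216)x = -0.7103384  ⇒  x = 0.14326, y = 0.19134
Gg-86: 14.33%, Gg-91: 19.13%.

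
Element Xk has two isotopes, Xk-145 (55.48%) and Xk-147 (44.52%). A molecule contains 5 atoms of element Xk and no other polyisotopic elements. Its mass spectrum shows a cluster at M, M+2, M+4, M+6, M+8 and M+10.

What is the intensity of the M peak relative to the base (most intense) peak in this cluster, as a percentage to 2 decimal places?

Binomial terms of (0.5548 + 0.4452)^5: M 0.0526, M+2 0.2109, M+4 0.3385, M+6 0.2716, M+8 0.1090, M+10 0.0175 → M+4 is the base peak.
P(M+4) = C(5,2) × 0.5548^3 × 0.4452^2 = 10 × 0.17076913 × 0.19820304 = 0.338470 (base)
P(M) = C(5,0) × 0.5548^5 × 0.4452^0 = 1 × 0.05256326 × 1.0000 = 0.052563
Relative intensity = 0.052563 / 0.338470 × 100 = 15.53

15.53%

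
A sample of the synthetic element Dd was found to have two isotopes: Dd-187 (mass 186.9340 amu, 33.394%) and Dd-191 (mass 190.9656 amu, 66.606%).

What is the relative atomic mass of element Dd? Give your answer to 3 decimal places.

Average mass = Σ (abundance × isotope mass) = 0.33394 × 186.9340 + 0.66606 × 190.9656
= 62.42474 + 127.19455 = 189.61929 amu

189.619 amu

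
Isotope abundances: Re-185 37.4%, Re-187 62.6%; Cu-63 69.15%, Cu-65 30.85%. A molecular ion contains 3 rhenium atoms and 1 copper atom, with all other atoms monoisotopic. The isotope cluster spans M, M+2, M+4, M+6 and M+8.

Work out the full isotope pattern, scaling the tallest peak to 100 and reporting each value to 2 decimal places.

Rhenium pattern (n=3): 0.05231362 : 0.26268713 : 0.43968487 : 0.24531438
Copper pattern (n=1): 0.6915 : 0.3085
Convolve the two distributions (both contribute in 2-u steps):
  M: 0.05231362×0.6915 = 0.036175
  M+2: 0.05231362×0.3085 + 0.26268713×0.6915 = 0.197787
  M+4: 0.26268713×0.3085 + 0.43968487×0.6915 = 0.385081
  M+6: 0.43968487×0.3085 + 0.24531438×0.6915 = 0.305278
  M+8: 0.24531438×0.3085 = 0.075679
Scale to base peak (0.385081) = 100: 9.39 : 51.36 : 100.00 : 79.28 : 19.65

9.39 : 51.36 : 100.00 : 79.28 : 19.65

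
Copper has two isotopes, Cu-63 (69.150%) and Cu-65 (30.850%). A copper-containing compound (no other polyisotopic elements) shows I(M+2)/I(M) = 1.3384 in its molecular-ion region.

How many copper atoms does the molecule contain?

For n independent Cu atoms, I(M+2)/I(M) = n · (abundance Cu-65) / (abundance Cu-63) = n · 0.30850/0.69150.
n = 1.3384 × 0.69150/0.30850 = 3.00 ≈ 3

3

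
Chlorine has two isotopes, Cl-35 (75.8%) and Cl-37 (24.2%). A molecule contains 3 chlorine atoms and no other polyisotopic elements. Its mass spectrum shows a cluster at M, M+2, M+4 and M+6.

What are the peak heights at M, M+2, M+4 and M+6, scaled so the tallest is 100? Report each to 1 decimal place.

Expanding (0.758 + 0.242)^3:
P(M) = 0.758^3 = 0.435520
P(M+2) = 3 × 0.758^2 × 0.242^1 = 0.417133
P(M+4) = 3 × 0.758^1 × 0.242^2 = 0.133175
P(M+6) = 0.242^3 = 0.014172
The M peak is largest (0.435520); scaling to 100 gives 100.0 : 95.8 : 30.6 : 3.3.

100.0 : 95.8 : 30.6 : 3.3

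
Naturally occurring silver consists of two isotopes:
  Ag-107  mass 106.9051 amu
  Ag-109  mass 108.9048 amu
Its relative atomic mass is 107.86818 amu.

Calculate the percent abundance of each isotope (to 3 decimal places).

Writing the weighted mean with unknown fraction x of Ag-107:
106.9051·x + 108.9048·(1 − x) = 107.86818
(106.9051 − 108.9048)·x = 107.86818 − 108.9048
x = -1.03662 / -1.9997 = 0.51839 → 51.839% Ag-107, 48.161% Ag-109.

Ag-107: 51.839%, Ag-109: 48.161%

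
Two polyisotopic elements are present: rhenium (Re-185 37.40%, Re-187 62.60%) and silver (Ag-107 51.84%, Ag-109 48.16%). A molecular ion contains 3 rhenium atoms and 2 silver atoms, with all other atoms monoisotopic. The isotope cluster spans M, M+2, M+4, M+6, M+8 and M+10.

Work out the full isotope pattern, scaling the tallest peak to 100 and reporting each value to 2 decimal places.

4.06 : 27.92 : 75.48 : 100.00 : 64.80 : 16.43

Rhenium pattern (n=3): 0.05231362 : 0.26268713 : 0.43968487 : 0.24531438
Silver pattern (n=2): 0.26873856 : 0.49932288 : 0.23193856
Convolve the two distributions (both contribute in 2-u steps):
  M: 0.05231362×0.26873856 = 0.014059
  M+2: 0.05231362×0.49932288 + 0.26268713×0.26873856 = 0.096716
  M+4: 0.05231362×0.23193856 + 0.26268713×0.49932288 + 0.43968487×0.26873856 = 0.261460
  M+6: 0.26268713×0.23193856 + 0.43968487×0.49932288 + 0.24531438×0.26873856 = 0.346397
  M+8: 0.43968487×0.23193856 + 0.24531438×0.49932288 = 0.224471
  M+10: 0.24531438×0.23193856 = 0.056898
Scale to base peak (0.346397) = 100: 4.06 : 27.92 : 75.48 : 100.00 : 64.80 : 16.43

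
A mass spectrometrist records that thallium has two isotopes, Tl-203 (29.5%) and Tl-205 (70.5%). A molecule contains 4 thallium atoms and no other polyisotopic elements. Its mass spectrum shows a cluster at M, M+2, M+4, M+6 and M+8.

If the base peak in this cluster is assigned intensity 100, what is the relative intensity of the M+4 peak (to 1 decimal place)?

62.8

(0.295 + 0.705)^4 gives M 0.0076, M+2 0.0724, M+4 0.2595, M+6 0.4135, M+8 0.2470; the largest is M+6.
P(M+6) = C(4,3) × 0.295^1 × 0.705^3 = 4 × 0.2950 × 0.35040263 = 0.413475 (base)
P(M+4) = C(4,2) × 0.295^2 × 0.705^2 = 6 × 0.087025 × 0.497025 = 0.259522
Relative intensity = 0.259522 / 0.413475 × 100 = 62.8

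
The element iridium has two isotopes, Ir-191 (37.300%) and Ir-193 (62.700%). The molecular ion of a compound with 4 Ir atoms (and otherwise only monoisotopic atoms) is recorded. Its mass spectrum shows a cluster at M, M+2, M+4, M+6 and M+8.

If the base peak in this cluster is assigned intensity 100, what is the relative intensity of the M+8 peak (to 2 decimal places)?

(0.37300 + 0.62700)^4 gives M 0.0194, M+2 0.1302, M+4 0.3282, M+6 0.3678, M+8 0.1546; the largest is M+6.
P(M+6) = C(4,3) × 0.37300^1 × 0.62700^3 = 4 × 0.3730 × 0.24649188 = 0.367766 (base)
P(M+8) = C(4,4) × 0.37300^0 × 0.62700^4 = 1 × 1.0000 × 0.15455041 = 0.154550
Relative intensity = 0.154550 / 0.367766 × 100 = 42.02

42.02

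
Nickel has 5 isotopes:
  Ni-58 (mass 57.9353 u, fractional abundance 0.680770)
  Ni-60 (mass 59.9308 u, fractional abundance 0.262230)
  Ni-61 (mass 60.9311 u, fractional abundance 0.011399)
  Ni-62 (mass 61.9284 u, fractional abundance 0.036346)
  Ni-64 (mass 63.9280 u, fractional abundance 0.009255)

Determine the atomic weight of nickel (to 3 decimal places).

Ar = Σ fᵢ·mᵢ = 0.680770 × 57.9353 + 0.262230 × 59.9308 + 0.011399 × 60.9311 + 0.036346 × 61.9284 + 0.009255 × 63.9280
= 39.44061 + 15.71565 + 0.69455 + 2.25085 + 0.59165 = 58.69331 u

58.693 u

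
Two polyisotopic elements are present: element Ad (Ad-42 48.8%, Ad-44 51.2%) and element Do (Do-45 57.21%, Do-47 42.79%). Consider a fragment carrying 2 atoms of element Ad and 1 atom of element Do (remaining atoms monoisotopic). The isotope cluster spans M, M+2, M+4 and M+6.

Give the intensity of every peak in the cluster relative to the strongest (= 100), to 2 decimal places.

Element Ad pattern (n=2): 0.238144 : 0.499712 : 0.262144
Element Do pattern (n=1): 0.5721 : 0.4279
Convolve the two distributions (both contribute in 2-u steps):
  M: 0.238144×0.5721 = 0.136242
  M+2: 0.238144×0.4279 + 0.499712×0.5721 = 0.387787
  M+4: 0.499712×0.4279 + 0.262144×0.5721 = 0.363799
  M+6: 0.262144×0.4279 = 0.112171
Scale to base peak (0.387787) = 100: 35.13 : 100.00 : 93.81 : 28.93

35.13 : 100.00 : 93.81 : 28.93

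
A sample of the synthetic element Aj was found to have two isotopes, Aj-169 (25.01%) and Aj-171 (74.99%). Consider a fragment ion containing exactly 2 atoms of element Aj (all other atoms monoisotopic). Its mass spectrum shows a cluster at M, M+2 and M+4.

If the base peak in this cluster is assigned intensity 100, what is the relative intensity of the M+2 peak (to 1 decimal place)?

66.7

(0.2501 + 0.7499)^2 gives M 0.0626, M+2 0.3751, M+4 0.5624; the largest is M+4.
P(M+4) = C(2,2) × 0.2501^0 × 0.7499^2 = 1 × 1.0000 × 0.56235001 = 0.562350 (base)
P(M+2) = C(2,1) × 0.2501^1 × 0.7499^1 = 2 × 0.2501 × 0.7499 = 0.375100
Relative intensity = 0.375100 / 0.562350 × 100 = 66.7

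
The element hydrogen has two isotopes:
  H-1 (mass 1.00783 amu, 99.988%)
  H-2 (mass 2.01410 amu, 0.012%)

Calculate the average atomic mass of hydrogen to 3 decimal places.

Ar = Σ fᵢ·mᵢ = 0.99988 × 1.00783 + 0.00012 × 2.01410
= 1.007709 + 0.000242 = 1.007951 amu

1.008 amu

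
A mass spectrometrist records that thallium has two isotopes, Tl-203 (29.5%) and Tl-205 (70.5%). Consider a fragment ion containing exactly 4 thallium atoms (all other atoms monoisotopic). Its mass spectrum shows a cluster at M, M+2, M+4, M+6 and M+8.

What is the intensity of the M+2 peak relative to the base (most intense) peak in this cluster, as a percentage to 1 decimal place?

Binomial terms of (0.295 + 0.705)^4: M 0.0076, M+2 0.0724, M+4 0.2595, M+6 0.4135, M+8 0.2470 → M+6 is the base peak.
P(M+6) = C(4,3) × 0.295^1 × 0.705^3 = 4 × 0.2950 × 0.35040263 = 0.413475 (base)
P(M+2) = C(4,1) × 0.295^3 × 0.705^1 = 4 × 0.02567237 × 0.7050 = 0.072396
Relative intensity = 0.072396 / 0.413475 × 100 = 17.5

17.5%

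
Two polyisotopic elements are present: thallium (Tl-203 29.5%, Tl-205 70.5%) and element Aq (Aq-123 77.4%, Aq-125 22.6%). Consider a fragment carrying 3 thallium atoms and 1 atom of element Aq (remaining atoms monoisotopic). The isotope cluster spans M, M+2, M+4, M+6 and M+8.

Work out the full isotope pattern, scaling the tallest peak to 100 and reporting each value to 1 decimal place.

5.2 : 38.8 : 100.0 : 97.0 : 20.7

Thallium pattern (n=3): 0.02567237 : 0.18405787 : 0.43986713 : 0.35040263
Element Aq pattern (n=1): 0.7740 : 0.2260
Convolve the two distributions (both contribute in 2-u steps):
  M: 0.02567237×0.7740 = 0.019870
  M+2: 0.02567237×0.2260 + 0.18405787×0.7740 = 0.148263
  M+4: 0.18405787×0.2260 + 0.43986713×0.7740 = 0.382054
  M+6: 0.43986713×0.2260 + 0.35040263×0.7740 = 0.370622
  M+8: 0.35040263×0.2260 = 0.079191
Scale to base peak (0.382054) = 100: 5.2 : 38.8 : 100.0 : 97.0 : 20.7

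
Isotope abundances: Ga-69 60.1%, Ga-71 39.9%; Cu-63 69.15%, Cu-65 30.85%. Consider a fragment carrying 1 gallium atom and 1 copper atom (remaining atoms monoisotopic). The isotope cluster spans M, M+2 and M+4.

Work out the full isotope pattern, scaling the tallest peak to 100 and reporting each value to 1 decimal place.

90.1 : 100.0 : 26.7

Gallium pattern (n=1): 0.6010 : 0.3990
Copper pattern (n=1): 0.6915 : 0.3085
Convolve the two distributions (both contribute in 2-u steps):
  M: 0.6010×0.6915 = 0.415592
  M+2: 0.6010×0.3085 + 0.3990×0.6915 = 0.461317
  M+4: 0.3990×0.3085 = 0.123092
Scale to base peak (0.461317) = 100: 90.1 : 100.0 : 26.7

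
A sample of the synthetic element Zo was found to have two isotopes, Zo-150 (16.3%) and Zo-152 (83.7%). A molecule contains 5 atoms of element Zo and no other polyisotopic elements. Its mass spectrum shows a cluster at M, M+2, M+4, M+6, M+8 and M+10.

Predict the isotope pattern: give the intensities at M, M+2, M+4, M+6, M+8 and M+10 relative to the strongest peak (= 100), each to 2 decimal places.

Expanding (0.163 + 0.837)^5:
P(M) = 0.163^5 = 0.000115
P(M+2) = 5 × 0.163^4 × 0.837^1 = 0.002954
P(M+4) = 10 × 0.163^3 × 0.837^2 = 0.030340
P(M+6) = 10 × 0.163^2 × 0.837^3 = 0.155794
P(M+8) = 5 × 0.163^1 × 0.837^4 = 0.399999
P(M+10) = 0.837^5 = 0.410797
The M+10 peak is largest (0.410797); scaling to 100 gives 0.03 : 0.72 : 7.39 : 37.92 : 97.37 : 100.00.

0.03 : 0.72 : 7.39 : 37.92 : 97.37 : 100.00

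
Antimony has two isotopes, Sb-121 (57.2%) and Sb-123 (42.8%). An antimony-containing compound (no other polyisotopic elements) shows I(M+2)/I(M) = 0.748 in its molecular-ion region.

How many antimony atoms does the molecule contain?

The M+2/M ratio from n Sb atoms is n · q/p = n · 0.428/0.572.
n = 0.748 × 0.572/0.428 = 1.00 ≈ 1

1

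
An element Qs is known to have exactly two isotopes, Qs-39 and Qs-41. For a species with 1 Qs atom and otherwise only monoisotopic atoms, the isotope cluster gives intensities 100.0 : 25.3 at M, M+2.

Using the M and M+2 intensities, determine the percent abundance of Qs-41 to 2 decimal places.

Let p = fractional abundance of Qs-39. I(M+2)/I(M) = [C(1,1)·p^0·(1−p)] / p^1 = 1·(1−p)/p = 25.3/100.0 = 0.2530
(1−p)/p = 0.2530/1 = 0.2530  ⇒  p = 1/(1 + 0.2530) = 0.7981
Qs-39: 79.81%, Qs-41: 20.19%.

20.19%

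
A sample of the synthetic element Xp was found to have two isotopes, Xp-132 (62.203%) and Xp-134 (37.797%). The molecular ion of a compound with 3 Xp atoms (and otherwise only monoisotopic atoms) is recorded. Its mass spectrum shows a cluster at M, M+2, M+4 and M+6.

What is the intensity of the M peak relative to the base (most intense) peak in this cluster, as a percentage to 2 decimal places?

54.86%

Binomial terms of (0.62203 + 0.37797)^3: M 0.2407, M+2 0.4387, M+4 0.2666, M+6 0.0540 → M+2 is the base peak.
P(M+2) = C(3,1) × 0.62203^2 × 0.37797^1 = 3 × 0.38692132 × 0.37797 = 0.438734 (base)
P(M) = C(3,0) × 0.62203^3 × 0.37797^0 = 1 × 0.24067667 × 1.0000 = 0.240677
Relative intensity = 0.240677 / 0.438734 × 100 = 54.86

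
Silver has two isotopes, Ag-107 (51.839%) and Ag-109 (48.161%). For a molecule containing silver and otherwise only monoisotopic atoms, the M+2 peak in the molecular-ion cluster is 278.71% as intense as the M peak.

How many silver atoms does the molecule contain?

3

With n Ag atoms, P(M+2)/P(M) = C(n,1)·p^(n−1)q / p^n = n·q/p = n · 0.48161/0.51839.
n = 2.7871 × 0.51839/0.48161 = 3.00 ≈ 3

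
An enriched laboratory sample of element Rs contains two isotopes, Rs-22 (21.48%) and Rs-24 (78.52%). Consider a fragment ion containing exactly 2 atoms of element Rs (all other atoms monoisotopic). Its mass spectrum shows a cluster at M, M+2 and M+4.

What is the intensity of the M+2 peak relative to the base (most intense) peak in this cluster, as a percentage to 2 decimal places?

Binomial terms of (0.2148 + 0.7852)^2: M 0.0461, M+2 0.3373, M+4 0.6165 → M+4 is the base peak.
P(M+4) = C(2,2) × 0.2148^0 × 0.7852^2 = 1 × 1.0000 × 0.61653904 = 0.616539 (base)
P(M+2) = C(2,1) × 0.2148^1 × 0.7852^1 = 2 × 0.2148 × 0.7852 = 0.337322
Relative intensity = 0.337322 / 0.616539 × 100 = 54.71

54.71%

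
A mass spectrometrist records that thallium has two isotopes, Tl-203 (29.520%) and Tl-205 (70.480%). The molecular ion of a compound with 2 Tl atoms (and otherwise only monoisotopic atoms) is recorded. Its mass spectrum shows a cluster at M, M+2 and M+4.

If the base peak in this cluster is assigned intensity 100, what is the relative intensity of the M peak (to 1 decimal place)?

17.5

Term probabilities: M 0.0871, M+2 0.4161, M+4 0.4967. Base peak = M+4.
P(M+4) = C(2,2) × 0.29520^0 × 0.70480^2 = 1 × 1.0000 × 0.49674304 = 0.496743 (base)
P(M) = C(2,0) × 0.29520^2 × 0.70480^0 = 1 × 0.08714304 × 1.0000 = 0.087143
Relative intensity = 0.087143 / 0.496743 × 100 = 17.5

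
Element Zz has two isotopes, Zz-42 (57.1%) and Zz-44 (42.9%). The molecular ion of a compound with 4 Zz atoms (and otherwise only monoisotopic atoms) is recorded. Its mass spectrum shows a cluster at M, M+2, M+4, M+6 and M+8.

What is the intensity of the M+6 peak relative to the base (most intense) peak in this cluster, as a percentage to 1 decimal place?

50.1%

(0.571 + 0.429)^4 gives M 0.1063, M+2 0.3195, M+4 0.3600, M+6 0.1803, M+8 0.0339; the largest is M+4.
P(M+4) = C(4,2) × 0.571^2 × 0.429^2 = 6 × 0.326041 × 0.184041 = 0.360029 (base)
P(M+6) = C(4,3) × 0.571^1 × 0.429^3 = 4 × 0.5710 × 0.07895359 = 0.180330
Relative intensity = 0.180330 / 0.360029 × 100 = 50.1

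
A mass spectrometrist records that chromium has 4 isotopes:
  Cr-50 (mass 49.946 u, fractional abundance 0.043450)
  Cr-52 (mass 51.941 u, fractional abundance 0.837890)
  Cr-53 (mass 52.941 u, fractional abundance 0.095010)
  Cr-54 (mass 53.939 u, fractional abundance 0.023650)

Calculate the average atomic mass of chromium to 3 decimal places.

Average mass = Σ (abundance × isotope mass) = 0.043450 × 49.946 + 0.837890 × 51.941 + 0.095010 × 52.941 + 0.023650 × 53.939
= 2.1702 + 43.5208 + 5.0299 + 1.2757 = 51.9966 u

51.997 u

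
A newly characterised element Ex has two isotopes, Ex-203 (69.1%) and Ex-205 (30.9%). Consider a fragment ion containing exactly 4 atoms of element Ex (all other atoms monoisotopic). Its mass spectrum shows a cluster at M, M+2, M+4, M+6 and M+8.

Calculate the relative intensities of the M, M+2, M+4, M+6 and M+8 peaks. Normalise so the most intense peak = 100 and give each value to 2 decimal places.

55.91 : 100.00 : 67.08 : 20.00 : 2.24

Expanding (0.691 + 0.309)^4:
P(M) = 0.691^4 = 0.227988
P(M+2) = 4 × 0.691^3 × 0.309^1 = 0.407805
P(M+4) = 6 × 0.691^2 × 0.309^2 = 0.273542
P(M+6) = 4 × 0.691^1 × 0.309^3 = 0.081548
P(M+8) = 0.309^4 = 0.009117
The M+2 peak is largest (0.407805); scaling to 100 gives 55.91 : 100.00 : 67.08 : 20.00 : 2.24.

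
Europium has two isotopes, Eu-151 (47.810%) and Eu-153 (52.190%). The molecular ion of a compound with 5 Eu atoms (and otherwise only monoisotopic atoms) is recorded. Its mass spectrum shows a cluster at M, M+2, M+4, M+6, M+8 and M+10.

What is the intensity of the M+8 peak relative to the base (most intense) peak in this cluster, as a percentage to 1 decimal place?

54.6%

Binomial terms of (0.47810 + 0.52190)^5: M 0.0250, M+2 0.1363, M+4 0.2977, M+6 0.3249, M+8 0.1774, M+10 0.0387 → M+6 is the base peak.
P(M+6) = C(5,3) × 0.47810^2 × 0.52190^3 = 10 × 0.22857961 × 0.14215492 = 0.324937 (base)
P(M+8) = C(5,4) × 0.47810^1 × 0.52190^4 = 5 × 0.4781 × 0.07419065 = 0.177353
Relative intensity = 0.177353 / 0.324937 × 100 = 54.6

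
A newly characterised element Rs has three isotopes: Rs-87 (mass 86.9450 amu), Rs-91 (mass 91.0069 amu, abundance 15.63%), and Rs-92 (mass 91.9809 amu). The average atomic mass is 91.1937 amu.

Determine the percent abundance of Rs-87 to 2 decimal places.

12.61%

Let x and y be the fractions of Rs-87 and Rs-92. Then x + y = 1 − 0.1563 = 0.8437 and 86.9450x + 91.9809y = 91.1937 − 0.1563×91.0069 = 76.96932153.
Substituting: 86.9450x + 91.9809(0.8437 − x) = 76.96932153
(86.9450 − 91.9809)x = -0.6349638  ⇒  x = 0.12609, y = 0.71761
Rs-87: 12.61%, Rs-92: 71.76%.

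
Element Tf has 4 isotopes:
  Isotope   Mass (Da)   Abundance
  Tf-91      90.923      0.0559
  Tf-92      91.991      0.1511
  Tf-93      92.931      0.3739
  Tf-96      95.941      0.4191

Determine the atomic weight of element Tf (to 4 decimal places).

93.9382 Da

Average mass = Σ (abundance × isotope mass) = 0.0559 × 90.923 + 0.1511 × 91.991 + 0.3739 × 92.931 + 0.4191 × 95.941
= 5.08260 + 13.89984 + 34.74690 + 40.20887 = 93.93821 Da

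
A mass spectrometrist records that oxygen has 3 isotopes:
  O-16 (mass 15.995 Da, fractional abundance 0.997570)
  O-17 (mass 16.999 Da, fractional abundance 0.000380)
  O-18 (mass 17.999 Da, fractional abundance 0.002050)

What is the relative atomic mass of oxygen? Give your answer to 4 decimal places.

15.9995 Da

Average mass = Σ (abundance × isotope mass) = 0.997570 × 15.995 + 0.000380 × 16.999 + 0.002050 × 17.999
= 15.95613 + 0.00646 + 0.03690 = 15.99949 Da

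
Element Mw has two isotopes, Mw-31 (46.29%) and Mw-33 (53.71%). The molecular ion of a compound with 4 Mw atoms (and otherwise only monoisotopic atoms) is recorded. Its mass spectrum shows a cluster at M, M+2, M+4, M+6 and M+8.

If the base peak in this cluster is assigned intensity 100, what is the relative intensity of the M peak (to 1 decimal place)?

12.4

Term probabilities: M 0.0459, M+2 0.2131, M+4 0.3709, M+6 0.2869, M+8 0.0832. Base peak = M+4.
P(M+4) = C(4,2) × 0.4629^2 × 0.5371^2 = 6 × 0.21427641 × 0.28847641 = 0.370882 (base)
P(M) = C(4,0) × 0.4629^4 × 0.5371^0 = 1 × 0.04591438 × 1.0000 = 0.045914
Relative intensity = 0.045914 / 0.370882 × 100 = 12.4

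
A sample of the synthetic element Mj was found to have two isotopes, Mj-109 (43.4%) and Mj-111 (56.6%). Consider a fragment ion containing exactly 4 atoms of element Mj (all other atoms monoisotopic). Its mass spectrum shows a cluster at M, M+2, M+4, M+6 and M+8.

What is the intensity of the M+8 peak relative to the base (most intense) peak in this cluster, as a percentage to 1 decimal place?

28.3%

(0.434 + 0.566)^4 gives M 0.0355, M+2 0.1851, M+4 0.3620, M+6 0.3148, M+8 0.1026; the largest is M+4.
P(M+4) = C(4,2) × 0.434^2 × 0.566^2 = 6 × 0.188356 × 0.320356 = 0.362046 (base)
P(M+8) = C(4,4) × 0.434^0 × 0.566^4 = 1 × 1.0000 × 0.10262797 = 0.102628
Relative intensity = 0.102628 / 0.362046 × 100 = 28.3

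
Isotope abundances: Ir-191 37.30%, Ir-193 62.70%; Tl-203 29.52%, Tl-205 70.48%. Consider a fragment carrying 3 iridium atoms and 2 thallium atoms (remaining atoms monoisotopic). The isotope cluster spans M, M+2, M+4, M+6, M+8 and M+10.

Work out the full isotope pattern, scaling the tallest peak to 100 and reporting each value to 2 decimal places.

1.35 : 13.27 : 51.72 : 100.00 : 95.98 : 36.60

Iridium pattern (n=3): 0.05189512 : 0.26170165 : 0.43991135 : 0.24649188
Thallium pattern (n=2): 0.08714304 : 0.41611392 : 0.49674304
Convolve the two distributions (both contribute in 2-u steps):
  M: 0.05189512×0.08714304 = 0.004522
  M+2: 0.05189512×0.41611392 + 0.26170165×0.08714304 = 0.044400
  M+4: 0.05189512×0.49674304 + 0.26170165×0.41611392 + 0.43991135×0.08714304 = 0.173011
  M+6: 0.26170165×0.49674304 + 0.43991135×0.41611392 + 0.24649188×0.08714304 = 0.334532
  M+8: 0.43991135×0.49674304 + 0.24649188×0.41611392 = 0.321092
  M+10: 0.24649188×0.49674304 = 0.122443
Scale to base peak (0.334532) = 100: 1.35 : 13.27 : 51.72 : 100.00 : 95.98 : 36.60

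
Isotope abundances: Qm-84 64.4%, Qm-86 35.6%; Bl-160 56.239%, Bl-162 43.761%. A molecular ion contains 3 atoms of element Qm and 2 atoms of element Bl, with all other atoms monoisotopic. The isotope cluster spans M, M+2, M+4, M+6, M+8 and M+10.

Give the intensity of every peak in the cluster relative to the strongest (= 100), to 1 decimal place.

24.4 : 78.3 : 100.0 : 63.4 : 19.9 : 2.5

Element Qm pattern (n=3): 0.26708998 : 0.44293805 : 0.24485395 : 0.04511802
Element Bl pattern (n=2): 0.31628251 : 0.49221498 : 0.19150251
Convolve the two distributions (both contribute in 2-u steps):
  M: 0.26708998×0.31628251 = 0.084476
  M+2: 0.26708998×0.49221498 + 0.44293805×0.31628251 = 0.271559
  M+4: 0.26708998×0.19150251 + 0.44293805×0.49221498 + 0.24485395×0.31628251 = 0.346612
  M+6: 0.44293805×0.19150251 + 0.24485395×0.49221498 + 0.04511802×0.31628251 = 0.219615
  M+8: 0.24485395×0.19150251 + 0.04511802×0.49221498 = 0.069098
  M+10: 0.04511802×0.19150251 = 0.008640
Scale to base peak (0.346612) = 100: 24.4 : 78.3 : 100.0 : 63.4 : 19.9 : 2.5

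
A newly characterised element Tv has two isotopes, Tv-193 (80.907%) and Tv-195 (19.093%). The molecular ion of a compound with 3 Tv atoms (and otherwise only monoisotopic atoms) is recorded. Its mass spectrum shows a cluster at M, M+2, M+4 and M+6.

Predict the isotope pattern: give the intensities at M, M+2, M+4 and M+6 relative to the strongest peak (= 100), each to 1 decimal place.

100.0 : 70.8 : 16.7 : 1.3

Each Tv atom is independently Tv-193 (p = 0.80907) or Tv-195 (q = 0.19093); the cluster is the binomial expansion (p + q)^3.
P(M) = 0.80907^3 = 0.529613
P(M+2) = 3 × 0.80907^2 × 0.19093^1 = 0.374945
P(M+4) = 3 × 0.80907^1 × 0.19093^2 = 0.088482
P(M+6) = 0.19093^3 = 0.006960
The M peak is largest (0.529613); scaling to 100 gives 100.0 : 70.8 : 16.7 : 1.3.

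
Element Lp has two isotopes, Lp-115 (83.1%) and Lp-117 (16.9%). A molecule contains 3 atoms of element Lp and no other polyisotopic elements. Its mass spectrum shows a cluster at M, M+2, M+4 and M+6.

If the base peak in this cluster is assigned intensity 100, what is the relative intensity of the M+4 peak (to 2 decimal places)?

12.41

Binomial terms of (0.831 + 0.169)^3: M 0.5739, M+2 0.3501, M+4 0.0712, M+6 0.0048 → M is the base peak.
P(M) = C(3,0) × 0.831^3 × 0.169^0 = 1 × 0.57385619 × 1.0000 = 0.573856 (base)
P(M+4) = C(3,2) × 0.831^1 × 0.169^2 = 3 × 0.8310 × 0.028561 = 0.071203
Relative intensity = 0.071203 / 0.573856 × 100 = 12.41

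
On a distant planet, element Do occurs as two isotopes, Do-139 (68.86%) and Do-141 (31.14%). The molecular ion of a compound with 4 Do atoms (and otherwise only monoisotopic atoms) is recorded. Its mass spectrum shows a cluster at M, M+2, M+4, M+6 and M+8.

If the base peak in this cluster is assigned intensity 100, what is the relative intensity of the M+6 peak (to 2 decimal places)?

20.45

Term probabilities: M 0.2248, M+2 0.4067, M+4 0.2759, M+6 0.0832, M+8 0.0094. Base peak = M+2.
P(M+2) = C(4,1) × 0.6886^3 × 0.3114^1 = 4 × 0.32651343 × 0.3114 = 0.406705 (base)
P(M+6) = C(4,3) × 0.6886^1 × 0.3114^3 = 4 × 0.6886 × 0.03019645 = 0.083173
Relative intensity = 0.083173 / 0.406705 × 100 = 20.45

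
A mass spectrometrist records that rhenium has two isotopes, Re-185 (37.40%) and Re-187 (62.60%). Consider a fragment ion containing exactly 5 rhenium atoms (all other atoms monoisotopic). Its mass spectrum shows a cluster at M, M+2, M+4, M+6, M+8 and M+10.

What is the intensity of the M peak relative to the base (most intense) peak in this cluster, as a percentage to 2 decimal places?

Term probabilities: M 0.0073, M+2 0.0612, M+4 0.2050, M+6 0.3431, M+8 0.2872, M+10 0.0961. Base peak = M+6.
P(M+6) = C(5,3) × 0.3740^2 × 0.6260^3 = 10 × 0.139876 × 0.24531438 = 0.343136 (base)
P(M) = C(5,0) × 0.3740^5 × 0.6260^0 = 1 × 0.00731742 × 1.0000 = 0.007317
Relative intensity = 0.007317 / 0.343136 × 100 = 2.13

2.13%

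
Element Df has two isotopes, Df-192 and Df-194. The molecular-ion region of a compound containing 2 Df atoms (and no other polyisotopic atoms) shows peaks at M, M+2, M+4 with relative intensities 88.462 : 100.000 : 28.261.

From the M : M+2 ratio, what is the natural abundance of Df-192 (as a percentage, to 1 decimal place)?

63.9%

Write p for the Df-192 fraction. I(M+2)/I(M) = [C(2,1)·p^1·(1−p)] / p^2 = 2·(1−p)/p = 100.000/88.462 = 1.1304
(1−p)/p = 1.1304/2 = 0.5652  ⇒  p = 1/(1 + 0.5652) = 0.6389
Df-192: 63.9%, Df-194: 36.1%.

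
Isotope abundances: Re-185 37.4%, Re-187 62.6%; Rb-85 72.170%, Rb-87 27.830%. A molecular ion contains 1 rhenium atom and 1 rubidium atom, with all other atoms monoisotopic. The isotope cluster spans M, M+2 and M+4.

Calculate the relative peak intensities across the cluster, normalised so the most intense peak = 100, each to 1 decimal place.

48.6 : 100.0 : 31.3

Rhenium pattern (n=1): 0.3740 : 0.6260
Rubidium pattern (n=1): 0.7217 : 0.2783
Convolve the two distributions (both contribute in 2-u steps):
  M: 0.3740×0.7217 = 0.269916
  M+2: 0.3740×0.2783 + 0.6260×0.7217 = 0.555868
  M+4: 0.6260×0.2783 = 0.174216
Scale to base peak (0.555868) = 100: 48.6 : 100.0 : 31.3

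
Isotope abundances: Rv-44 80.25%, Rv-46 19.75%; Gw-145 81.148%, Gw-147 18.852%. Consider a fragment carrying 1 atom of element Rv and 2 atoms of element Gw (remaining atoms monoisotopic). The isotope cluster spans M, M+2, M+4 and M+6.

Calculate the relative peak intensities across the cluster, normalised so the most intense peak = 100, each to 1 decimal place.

Element Rv pattern (n=1): 0.8025 : 0.1975
Element Gw pattern (n=2): 0.65849979 : 0.30596042 : 0.03553979
Convolve the two distributions (both contribute in 2-u steps):
  M: 0.8025×0.65849979 = 0.528446
  M+2: 0.8025×0.30596042 + 0.1975×0.65849979 = 0.375587
  M+4: 0.8025×0.03553979 + 0.1975×0.30596042 = 0.088948
  M+6: 0.1975×0.03553979 = 0.007019
Scale to base peak (0.528446) = 100: 100.0 : 71.1 : 16.8 : 1.3

100.0 : 71.1 : 16.8 : 1.3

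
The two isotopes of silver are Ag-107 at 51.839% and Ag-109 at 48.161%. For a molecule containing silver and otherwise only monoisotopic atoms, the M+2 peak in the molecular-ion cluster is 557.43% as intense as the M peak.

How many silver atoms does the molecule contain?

For n independent Ag atoms, I(M+2)/I(M) = n · (abundance Ag-109) / (abundance Ag-107) = n · 0.48161/0.51839.
n = 5.5743 × 0.51839/0.48161 = 6.00 ≈ 6

6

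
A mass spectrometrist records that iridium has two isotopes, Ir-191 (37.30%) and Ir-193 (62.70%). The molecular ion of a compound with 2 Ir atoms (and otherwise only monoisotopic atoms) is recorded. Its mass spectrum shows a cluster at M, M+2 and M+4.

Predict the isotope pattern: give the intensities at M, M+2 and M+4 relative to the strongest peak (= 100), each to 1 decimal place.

Each Ir atom is independently Ir-191 (p = 0.3730) or Ir-193 (q = 0.6270); the cluster is the binomial expansion (p + q)^2.
P(M) = 0.3730^2 = 0.139129
P(M+2) = 2 × 0.3730^1 × 0.6270^1 = 0.467742
P(M+4) = 0.6270^2 = 0.393129
The M+2 peak is largest (0.467742); scaling to 100 gives 29.7 : 100.0 : 84.0.

29.7 : 100.0 : 84.0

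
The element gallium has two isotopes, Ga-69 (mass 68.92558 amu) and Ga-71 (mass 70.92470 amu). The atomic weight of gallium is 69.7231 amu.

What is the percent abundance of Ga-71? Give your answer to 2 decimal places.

Let x be the fractional abundance of Ga-69; then Ga-71 has abundance 1 − x.
68.92558·x + 70.92470·(1 − x) = 69.7231
(68.92558 − 70.92470)·x = 69.7231 − 70.92470
x = -1.20160 / -1.99912 = 0.60106 → 60.11% Ga-69, 39.89% Ga-71.

39.89%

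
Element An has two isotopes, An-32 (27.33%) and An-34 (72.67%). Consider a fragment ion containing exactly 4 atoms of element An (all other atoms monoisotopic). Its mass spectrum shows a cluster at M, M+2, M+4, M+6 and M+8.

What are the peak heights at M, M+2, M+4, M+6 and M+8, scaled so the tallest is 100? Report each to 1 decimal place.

1.3 : 14.1 : 56.4 : 100.0 : 66.5

Expanding (0.2733 + 0.7267)^4:
P(M) = 0.2733^4 = 0.005579
P(M+2) = 4 × 0.2733^3 × 0.7267^1 = 0.059338
P(M+4) = 6 × 0.2733^2 × 0.7267^2 = 0.236669
P(M+6) = 4 × 0.2733^1 × 0.7267^3 = 0.419532
P(M+8) = 0.7267^4 = 0.278882
The M+6 peak is largest (0.419532); scaling to 100 gives 1.3 : 14.1 : 56.4 : 100.0 : 66.5.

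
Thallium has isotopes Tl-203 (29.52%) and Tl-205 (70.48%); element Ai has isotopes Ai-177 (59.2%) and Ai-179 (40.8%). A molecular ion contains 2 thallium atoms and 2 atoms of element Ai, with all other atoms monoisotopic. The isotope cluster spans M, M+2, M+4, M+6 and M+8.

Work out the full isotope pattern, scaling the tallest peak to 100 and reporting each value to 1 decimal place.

7.8 : 48.2 : 100.0 : 79.4 : 21.2

Thallium pattern (n=2): 0.08714304 : 0.41611392 : 0.49674304
Element Ai pattern (n=2): 0.350464 : 0.483072 : 0.166464
Convolve the two distributions (both contribute in 2-u steps):
  M: 0.08714304×0.350464 = 0.030540
  M+2: 0.08714304×0.483072 + 0.41611392×0.350464 = 0.187929
  M+4: 0.08714304×0.166464 + 0.41611392×0.483072 + 0.49674304×0.350464 = 0.389610
  M+6: 0.41611392×0.166464 + 0.49674304×0.483072 = 0.309231
  M+8: 0.49674304×0.166464 = 0.082690
Scale to base peak (0.389610) = 100: 7.8 : 48.2 : 100.0 : 79.4 : 21.2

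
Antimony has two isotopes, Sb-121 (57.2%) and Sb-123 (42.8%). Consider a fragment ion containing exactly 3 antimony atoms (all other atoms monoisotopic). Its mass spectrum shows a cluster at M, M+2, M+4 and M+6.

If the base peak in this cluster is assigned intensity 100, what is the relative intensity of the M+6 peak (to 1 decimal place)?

18.7

Binomial terms of (0.572 + 0.428)^3: M 0.1871, M+2 0.4201, M+4 0.3143, M+6 0.0784 → M+2 is the base peak.
P(M+2) = C(3,1) × 0.572^2 × 0.428^1 = 3 × 0.327184 × 0.4280 = 0.420104 (base)
P(M+6) = C(3,3) × 0.572^0 × 0.428^3 = 1 × 1.0000 × 0.07840275 = 0.078403
Relative intensity = 0.078403 / 0.420104 × 100 = 18.7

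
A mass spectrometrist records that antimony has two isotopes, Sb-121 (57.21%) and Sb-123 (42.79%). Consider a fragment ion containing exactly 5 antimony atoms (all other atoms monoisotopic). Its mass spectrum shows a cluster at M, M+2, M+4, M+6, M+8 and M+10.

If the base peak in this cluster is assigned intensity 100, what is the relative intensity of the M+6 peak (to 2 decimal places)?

74.79

Binomial terms of (0.5721 + 0.4279)^5: M 0.0613, M+2 0.2292, M+4 0.3428, M+6 0.2564, M+8 0.0959, M+10 0.0143 → M+4 is the base peak.
P(M+4) = C(5,2) × 0.5721^3 × 0.4279^2 = 10 × 0.18724742 × 0.18309841 = 0.342847 (base)
P(M+6) = C(5,3) × 0.5721^2 × 0.4279^3 = 10 × 0.32729841 × 0.07834781 = 0.256431
Relative intensity = 0.256431 / 0.342847 × 100 = 74.79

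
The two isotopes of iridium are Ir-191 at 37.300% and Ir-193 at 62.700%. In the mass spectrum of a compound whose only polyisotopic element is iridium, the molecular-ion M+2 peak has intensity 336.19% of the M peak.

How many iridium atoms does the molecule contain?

2

With n Ir atoms, P(M+2)/P(M) = C(n,1)·p^(n−1)q / p^n = n·q/p = n · 0.62700/0.37300.
n = 3.3619 × 0.37300/0.62700 = 2.00 ≈ 2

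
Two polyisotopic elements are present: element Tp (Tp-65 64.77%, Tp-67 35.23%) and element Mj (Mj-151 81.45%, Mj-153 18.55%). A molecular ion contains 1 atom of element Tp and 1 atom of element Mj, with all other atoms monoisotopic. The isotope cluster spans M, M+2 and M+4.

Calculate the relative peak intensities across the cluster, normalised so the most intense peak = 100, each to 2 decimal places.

100.00 : 77.17 : 12.39

Element Tp pattern (n=1): 0.6477 : 0.3523
Element Mj pattern (n=1): 0.8145 : 0.1855
Convolve the two distributions (both contribute in 2-u steps):
  M: 0.6477×0.8145 = 0.527552
  M+2: 0.6477×0.1855 + 0.3523×0.8145 = 0.407097
  M+4: 0.3523×0.1855 = 0.065352
Scale to base peak (0.527552) = 100: 100.00 : 77.17 : 12.39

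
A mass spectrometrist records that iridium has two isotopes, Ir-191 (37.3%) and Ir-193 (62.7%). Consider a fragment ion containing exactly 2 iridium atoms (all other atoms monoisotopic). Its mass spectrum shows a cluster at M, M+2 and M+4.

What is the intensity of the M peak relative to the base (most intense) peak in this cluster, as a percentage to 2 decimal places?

Term probabilities: M 0.1391, M+2 0.4677, M+4 0.3931. Base peak = M+2.
P(M+2) = C(2,1) × 0.373^1 × 0.627^1 = 2 × 0.3730 × 0.6270 = 0.467742 (base)
P(M) = C(2,0) × 0.373^2 × 0.627^0 = 1 × 0.139129 × 1.0000 = 0.139129
Relative intensity = 0.139129 / 0.467742 × 100 = 29.74

29.74%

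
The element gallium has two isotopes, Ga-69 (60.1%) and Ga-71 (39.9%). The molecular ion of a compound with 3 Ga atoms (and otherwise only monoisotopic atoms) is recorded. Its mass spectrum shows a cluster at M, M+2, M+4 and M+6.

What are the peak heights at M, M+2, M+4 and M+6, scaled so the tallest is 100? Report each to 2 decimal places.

50.21 : 100.00 : 66.39 : 14.69

Each Ga atom is independently Ga-69 (p = 0.601) or Ga-71 (q = 0.399); the cluster is the binomial expansion (p + q)^3.
P(M) = 0.601^3 = 0.217082
P(M+2) = 3 × 0.601^2 × 0.399^1 = 0.432358
P(M+4) = 3 × 0.601^1 × 0.399^2 = 0.287039
P(M+6) = 0.399^3 = 0.063521
The M+2 peak is largest (0.432358); scaling to 100 gives 50.21 : 100.00 : 66.39 : 14.69.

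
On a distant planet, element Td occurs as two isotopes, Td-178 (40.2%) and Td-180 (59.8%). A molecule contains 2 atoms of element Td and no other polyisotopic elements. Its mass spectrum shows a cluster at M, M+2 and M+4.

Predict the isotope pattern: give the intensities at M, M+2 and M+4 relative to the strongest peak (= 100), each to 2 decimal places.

Each Td atom is independently Td-178 (p = 0.402) or Td-180 (q = 0.598); the cluster is the binomial expansion (p + q)^2.
P(M) = 0.402^2 = 0.161604
P(M+2) = 2 × 0.402^1 × 0.598^1 = 0.480792
P(M+4) = 0.598^2 = 0.357604
The M+2 peak is largest (0.480792); scaling to 100 gives 33.61 : 100.00 : 74.38.

33.61 : 100.00 : 74.38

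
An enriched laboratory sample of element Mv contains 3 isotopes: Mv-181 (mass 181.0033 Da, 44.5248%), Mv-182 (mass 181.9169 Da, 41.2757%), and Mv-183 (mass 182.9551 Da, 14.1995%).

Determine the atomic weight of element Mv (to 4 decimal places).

181.6575 Da

Ar = Σ fᵢ·mᵢ = 0.445248 × 181.0033 + 0.412757 × 181.9169 + 0.141995 × 182.9551
= 80.59136 + 75.08747 + 25.97871 = 181.65754 Da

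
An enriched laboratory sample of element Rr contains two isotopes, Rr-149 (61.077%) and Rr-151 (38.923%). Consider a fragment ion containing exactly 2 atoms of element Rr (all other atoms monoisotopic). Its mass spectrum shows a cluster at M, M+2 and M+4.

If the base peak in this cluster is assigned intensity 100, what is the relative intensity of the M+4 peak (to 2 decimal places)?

Binomial terms of (0.61077 + 0.38923)^2: M 0.3730, M+2 0.4755, M+4 0.1515 → M+2 is the base peak.
P(M+2) = C(2,1) × 0.61077^1 × 0.38923^1 = 2 × 0.61077 × 0.38923 = 0.475460 (base)
P(M+4) = C(2,2) × 0.61077^0 × 0.38923^2 = 1 × 1.0000 × 0.15149999 = 0.151500
Relative intensity = 0.151500 / 0.475460 × 100 = 31.86

31.86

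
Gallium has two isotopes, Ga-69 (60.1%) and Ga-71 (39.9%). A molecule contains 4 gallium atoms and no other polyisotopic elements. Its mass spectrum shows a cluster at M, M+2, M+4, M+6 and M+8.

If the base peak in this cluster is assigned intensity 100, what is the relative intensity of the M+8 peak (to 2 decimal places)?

Term probabilities: M 0.1305, M+2 0.3465, M+4 0.3450, M+6 0.1527, M+8 0.0253. Base peak = M+2.
P(M+2) = C(4,1) × 0.601^3 × 0.399^1 = 4 × 0.2170818 × 0.3990 = 0.346463 (base)
P(M+8) = C(4,4) × 0.601^0 × 0.399^4 = 1 × 1.0000 × 0.02534496 = 0.025345
Relative intensity = 0.025345 / 0.346463 × 100 = 7.32

7.32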